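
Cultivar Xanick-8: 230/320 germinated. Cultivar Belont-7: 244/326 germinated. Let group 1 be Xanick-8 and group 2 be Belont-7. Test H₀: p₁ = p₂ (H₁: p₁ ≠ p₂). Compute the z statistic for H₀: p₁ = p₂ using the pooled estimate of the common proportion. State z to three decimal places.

z = -0.854

p̂₁ = 230/320 = 0.718750, p̂₂ = 244/326 = 0.748466.
Pooled p̂ = (230+244)/(320+326) = 474/646 = 0.733746.
SE = √(0.195363 × 0.00619248) = 0.034782.
z = (0.718750 − 0.748466)/0.034782 = -0.029716/0.034782 = -0.854.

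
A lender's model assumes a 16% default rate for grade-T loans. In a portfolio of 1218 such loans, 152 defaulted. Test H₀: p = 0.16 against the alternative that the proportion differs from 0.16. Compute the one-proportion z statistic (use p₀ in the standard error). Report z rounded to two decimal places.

p̂ = 152/1218 = 0.1248.
Under H₀, SE = √(0.16·0.84/1218) = √(0.000110345) = 0.0105.
z = (0.1248 − 0.16)/0.0105 = -0.0352/0.0105 = -3.35.
Two-sided p-value ≈ 2·Φ(−3.351) = 0.0008.

z = -3.35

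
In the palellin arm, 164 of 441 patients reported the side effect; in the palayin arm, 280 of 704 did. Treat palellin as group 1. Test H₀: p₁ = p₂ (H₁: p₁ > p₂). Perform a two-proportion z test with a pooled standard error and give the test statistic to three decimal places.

p̂₁ = 164/441 ≈ 0.371882, p̂₂ = 280/704 ≈ 0.397727.
Pooled p̂ = (164+280)/(441+704) = 444/1145 = 0.387773.
SE = √(p̂(1−p̂)(1/n₁+1/n₂)) = √(0.387773·0.612227·0.00368803) = √(0.000875557) = 0.029590.
z = (0.371882 − 0.397727)/0.029590 = -0.025845/0.029590 = -0.873.

z = -0.873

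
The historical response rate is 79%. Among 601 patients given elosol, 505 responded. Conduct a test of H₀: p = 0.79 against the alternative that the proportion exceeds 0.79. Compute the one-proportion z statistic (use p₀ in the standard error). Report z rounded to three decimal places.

p̂ = 505/601 ≈ 0.8402662.
Under H₀, SE = √(0.79·0.21/601) = √(0.00027604) = 0.0166144.
z = (0.8402662 − 0.79)/0.0166144 = 0.0502662/0.0166144 = 3.025.
p-value = P(Z > 3.025) ≈ 0.0012.

z = 3.025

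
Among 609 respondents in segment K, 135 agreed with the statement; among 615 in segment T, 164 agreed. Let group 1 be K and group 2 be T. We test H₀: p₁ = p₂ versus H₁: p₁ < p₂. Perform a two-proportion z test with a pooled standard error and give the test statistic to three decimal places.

z = -1.832

p̂₁ = 135/609 ≈ 0.22167, p̂₂ = 164/615 ≈ 0.26667.
Pooled p̂ = (135+164)/(609+615) = 299/1224 = 0.24428.
SE = √(0.184608 × 0.00326805) = 0.02456.
z = (0.22167 − 0.26667)/0.02456 = -0.04500/0.02456 = -1.832.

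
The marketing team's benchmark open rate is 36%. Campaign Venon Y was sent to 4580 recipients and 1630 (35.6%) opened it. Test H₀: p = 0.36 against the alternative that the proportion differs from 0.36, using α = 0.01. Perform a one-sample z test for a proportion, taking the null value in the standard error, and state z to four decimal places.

z = -0.5787

p̂ = 1630/4580 = 0.355895.
Under H₀, SE = √(0.36·0.64/4580) = √(5.03057e-05) = 0.007093.
z = (0.355895 − 0.36)/0.007093 = -0.004105/0.007093 = -0.5787.
Two-sided p-value ≈ 2·Φ(−0.579) = 0.5628, so at α = 0.01 we fail to reject H₀.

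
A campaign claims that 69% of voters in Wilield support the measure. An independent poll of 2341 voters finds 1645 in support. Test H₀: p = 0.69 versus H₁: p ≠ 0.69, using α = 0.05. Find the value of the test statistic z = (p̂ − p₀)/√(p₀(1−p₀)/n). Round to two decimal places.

p̂ = 1645/2341 ≈ 0.70269.
Standard error under H₀: √(0.69×0.31/2341) = 0.00956.
z = (0.70269 − 0.69)/0.00956 = 0.01269/0.00956 = 1.33.
Two-sided p-value ≈ 2·Φ(−1.328) = 0.1843. With α = 0.05, fail to reject H₀.

z = 1.33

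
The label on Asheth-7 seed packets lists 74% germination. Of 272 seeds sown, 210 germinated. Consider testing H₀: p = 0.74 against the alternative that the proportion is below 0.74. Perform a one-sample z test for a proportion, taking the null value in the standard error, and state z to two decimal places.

p̂ = 210/272 ≈ 0.7721.
SE = √(p₀(1−p₀)/n) = √(0.1924/272) = 0.0266.
z = (0.7721 − 0.74)/0.0266 = 0.0321/0.0266 = 1.21.
p-value = P(Z < 1.205) ≈ 0.8860.

z = 1.21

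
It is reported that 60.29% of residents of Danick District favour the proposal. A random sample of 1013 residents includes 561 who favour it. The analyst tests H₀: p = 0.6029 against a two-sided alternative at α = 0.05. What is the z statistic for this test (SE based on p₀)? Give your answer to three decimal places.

z = -3.194

p̂ = 561/1013 = 0.553801.
SE = √(p₀(1−p₀)/n) = √(0.23941/1013) = 0.015373.
z = (0.553801 − 0.6029)/0.015373 = -0.049099/0.015373 = -3.194.
Two-sided p-value ≈ 2·Φ(−3.194) = 0.0014; since p < α = 0.05, reject H₀.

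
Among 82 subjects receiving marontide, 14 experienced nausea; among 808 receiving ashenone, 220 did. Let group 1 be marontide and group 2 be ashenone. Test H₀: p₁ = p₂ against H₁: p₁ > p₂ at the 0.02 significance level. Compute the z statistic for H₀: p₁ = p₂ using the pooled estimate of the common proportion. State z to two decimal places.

z = -1.99

p̂₁ = 14/82 = 0.1707, p̂₂ = 220/808 = 0.2723.
Pooled p̂ = (14+220)/(82+808) = 234/890 = 0.2629.
SE = √(p̂(1−p̂)(1/n₁+1/n₂)) = √(0.2629·0.7371·0.0134327) = √(0.00260318) = 0.0510.
z = (0.1707 − 0.2723)/0.0510 = -0.1016/0.0510 = -1.99.
p-value = P(Z > -1.990) ≈ 0.9767; since p > α = 0.02, fail to reject H₀.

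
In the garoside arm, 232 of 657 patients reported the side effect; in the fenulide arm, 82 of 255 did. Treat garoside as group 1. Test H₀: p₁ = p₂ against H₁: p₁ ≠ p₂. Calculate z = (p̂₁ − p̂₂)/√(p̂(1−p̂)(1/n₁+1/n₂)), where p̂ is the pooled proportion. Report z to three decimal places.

z = 0.900

p̂₁ = 232/657 = 0.35312, p̂₂ = 82/255 = 0.32157.
Pooled p̂ = (232+82)/(657+255) = 314/912 = 0.34430.
SE = √(p̂(1−p̂)(1/n₁+1/n₂)) = √(0.34430·0.65570·0.00544364) = √(0.00122894) = 0.03506.
z = (0.35312 − 0.32157)/0.03506 = 0.03155/0.03506 = 0.900.
p-value = 2·P(Z > 0.900) ≈ 0.3681.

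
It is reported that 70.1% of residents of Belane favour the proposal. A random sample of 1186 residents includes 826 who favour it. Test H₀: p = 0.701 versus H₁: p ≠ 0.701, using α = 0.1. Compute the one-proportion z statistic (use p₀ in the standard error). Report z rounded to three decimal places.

z = -0.342

p̂ = 826/1186 ≈ 0.69646.
Under H₀, SE = √(0.701·0.299/1186) = √(0.000176728) = 0.01329.
z = (0.69646 − 0.701)/0.01329 = -0.00454/0.01329 = -0.342.
Two-sided p-value ≈ 2·Φ(−0.342) = 0.7326, so at α = 0.1 we fail to reject H₀.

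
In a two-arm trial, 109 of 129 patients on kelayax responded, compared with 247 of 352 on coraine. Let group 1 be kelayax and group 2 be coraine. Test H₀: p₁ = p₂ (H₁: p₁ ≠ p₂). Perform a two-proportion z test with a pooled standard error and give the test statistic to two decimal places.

z = 3.17

p̂₁ = 109/129 ≈ 0.84496, p̂₂ = 247/352 ≈ 0.70170.
Pooled p̂ = (109+247)/(129+352) = 356/481 = 0.74012.
SE = √(p̂(1−p̂)(1/n₁+1/n₂)) = √(0.74012·0.25988·0.0105928) = √(0.00203743) = 0.04514.
z = (0.84496 − 0.70170)/0.04514 = 0.14326/0.04514 = 3.17.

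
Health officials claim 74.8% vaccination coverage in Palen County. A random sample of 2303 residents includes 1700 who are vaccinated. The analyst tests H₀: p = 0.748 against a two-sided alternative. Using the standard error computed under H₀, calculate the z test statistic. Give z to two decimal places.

z = -1.09

p̂ = 1700/2303 = 0.7382.
Standard error under H₀: √(0.748×0.252/2303) = 0.0090.
z = (0.7382 − 0.748)/0.0090 = -0.0098/0.0090 = -1.09.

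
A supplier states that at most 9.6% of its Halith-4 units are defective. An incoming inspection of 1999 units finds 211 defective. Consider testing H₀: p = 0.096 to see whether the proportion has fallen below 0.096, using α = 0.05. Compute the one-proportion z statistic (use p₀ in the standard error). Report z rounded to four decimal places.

p̂ = 211/1999 = 0.105553.
Under H₀, SE = √(0.096·0.904/1999) = √(4.34137e-05) = 0.006589.
z = (0.105553 − 0.096)/0.006589 = 0.009553/0.006589 = 1.4498.
p-value = P(Z < 1.450) ≈ 0.9264; since p > α = 0.05, fail to reject H₀.

z = 1.4498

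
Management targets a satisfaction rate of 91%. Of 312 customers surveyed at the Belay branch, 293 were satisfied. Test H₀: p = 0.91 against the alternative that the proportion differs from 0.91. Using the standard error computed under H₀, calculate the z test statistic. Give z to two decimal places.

p̂ = 293/312 = 0.9391.
SE = √(p₀(1−p₀)/n) = √(0.0819/312) = 0.0162.
z = (0.9391 − 0.91)/0.0162 = 0.0291/0.0162 = 1.80.
p-value = 2·P(Z > 1.796) ≈ 0.0725.

z = 1.80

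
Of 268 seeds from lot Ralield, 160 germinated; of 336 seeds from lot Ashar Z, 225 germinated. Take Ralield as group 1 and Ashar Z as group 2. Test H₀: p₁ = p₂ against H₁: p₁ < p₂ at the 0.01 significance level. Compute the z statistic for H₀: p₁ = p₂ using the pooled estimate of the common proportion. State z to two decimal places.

p̂₁ = 160/268 ≈ 0.5970, p̂₂ = 225/336 ≈ 0.6696.
Pooled p̂ = (160+225)/(268+336) = 385/604 = 0.6374.
SE = √(p̂(1−p̂)(1/n₁+1/n₂)) = √(0.6374·0.3626·0.00670753) = √(0.00155022) = 0.0394.
z = (0.5970 − 0.6696)/0.0394 = -0.0726/0.0394 = -1.84.
p-value = P(Z < -1.845) ≈ 0.0325. With α = 0.01, fail to reject H₀.

z = -1.84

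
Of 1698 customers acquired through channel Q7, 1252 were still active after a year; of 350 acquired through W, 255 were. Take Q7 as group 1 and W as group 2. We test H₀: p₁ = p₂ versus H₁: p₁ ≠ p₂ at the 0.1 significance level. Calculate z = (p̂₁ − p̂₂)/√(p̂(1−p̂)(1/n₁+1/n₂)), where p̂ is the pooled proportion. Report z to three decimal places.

z = 0.339

p̂₁ = 1252/1698 = 0.73734, p̂₂ = 255/350 = 0.72857.
Pooled p̂ = (1252+255)/(1698+350) = 1507/2048 = 0.73584.
SE = √(0.19438 × 0.00344607) = 0.02588.
z = (0.73734 − 0.72857)/0.02588 = 0.00877/0.02588 = 0.339.
p-value = 2·P(Z > 0.339) ≈ 0.7348, so at α = 0.1 we fail to reject H₀.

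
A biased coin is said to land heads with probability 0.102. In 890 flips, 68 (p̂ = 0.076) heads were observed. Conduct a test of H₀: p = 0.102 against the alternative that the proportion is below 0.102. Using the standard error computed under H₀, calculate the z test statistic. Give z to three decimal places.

p̂ = 68/890 ≈ 0.076404.
SE = √(p₀(1−p₀)/n) = √(0.091596/890) = 0.010145.
z = (0.076404 − 0.102)/0.010145 = -0.025596/0.010145 = -2.523.
p-value = P(Z < -2.523) ≈ 0.0058.

z = -2.523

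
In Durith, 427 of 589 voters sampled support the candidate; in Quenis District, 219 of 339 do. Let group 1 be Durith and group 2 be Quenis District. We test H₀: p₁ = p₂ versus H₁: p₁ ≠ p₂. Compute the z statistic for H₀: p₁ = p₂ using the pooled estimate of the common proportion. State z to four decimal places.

p̂₁ = 427/589 ≈ 0.724958, p̂₂ = 219/339 ≈ 0.646018.
Pooled p̂ = (427+219)/(589+339) = 646/928 = 0.696121.
SE = √(p̂(1−p̂)(1/n₁+1/n₂)) = √(0.696121·0.303879·0.00464765) = √(0.000983147) = 0.031355.
z = (0.724958 − 0.646018)/0.031355 = 0.078940/0.031355 = 2.5176.

z = 2.5176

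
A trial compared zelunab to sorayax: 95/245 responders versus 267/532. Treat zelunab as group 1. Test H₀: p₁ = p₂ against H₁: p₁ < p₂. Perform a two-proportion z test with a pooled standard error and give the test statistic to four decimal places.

z = -2.9631

p̂₁ = 95/245 = 0.387755, p̂₂ = 267/532 = 0.501880.
Pooled p̂ = (95+267)/(245+532) = 362/777 = 0.465894.
SE = √(p̂(1−p̂)(1/n₁+1/n₂)) = √(0.465894·0.534106·0.00596133) = √(0.0014834) = 0.038515.
z = (0.387755 − 0.501880)/0.038515 = -0.114125/0.038515 = -2.9631.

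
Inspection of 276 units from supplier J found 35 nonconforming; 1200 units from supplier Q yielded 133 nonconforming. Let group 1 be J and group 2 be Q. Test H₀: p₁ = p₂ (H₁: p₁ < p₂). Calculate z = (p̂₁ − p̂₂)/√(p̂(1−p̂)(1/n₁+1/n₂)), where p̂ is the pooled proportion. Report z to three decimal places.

z = 0.754

p̂₁ = 35/276 ≈ 0.12681, p̂₂ = 133/1200 ≈ 0.11083.
Pooled p̂ = (35+133)/(276+1200) = 168/1476 = 0.11382.
SE = √(p̂(1−p̂)(1/n₁+1/n₂)) = √(0.11382·0.88618·0.00445652) = √(0.000449511) = 0.02120.
z = (0.12681 − 0.11083)/0.02120 = 0.01598/0.02120 = 0.754.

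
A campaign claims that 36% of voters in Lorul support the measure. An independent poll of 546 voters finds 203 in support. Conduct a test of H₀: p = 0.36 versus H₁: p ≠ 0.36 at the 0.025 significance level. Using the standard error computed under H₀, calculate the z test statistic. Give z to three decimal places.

p̂ = 203/546 ≈ 0.37179.
Under H₀, SE = √(0.36·0.64/546) = √(0.000421978) = 0.02054.
z = (0.37179 − 0.36)/0.02054 = 0.01179/0.02054 = 0.574.
Two-sided p-value ≈ 2·Φ(−0.574) = 0.5658. With α = 0.025, fail to reject H₀.

z = 0.574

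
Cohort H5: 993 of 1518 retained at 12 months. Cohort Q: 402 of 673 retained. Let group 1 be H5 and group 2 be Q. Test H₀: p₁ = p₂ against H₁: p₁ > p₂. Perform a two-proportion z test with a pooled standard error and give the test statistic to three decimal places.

p̂₁ = 993/1518 = 0.65415, p̂₂ = 402/673 = 0.59733.
Pooled p̂ = (993+402)/(1518+673) = 1395/2191 = 0.63670.
SE = √(0.231314 × 0.00214465) = 0.02227.
z = (0.65415 − 0.59733)/0.02227 = 0.05682/0.02227 = 2.551.

z = 2.551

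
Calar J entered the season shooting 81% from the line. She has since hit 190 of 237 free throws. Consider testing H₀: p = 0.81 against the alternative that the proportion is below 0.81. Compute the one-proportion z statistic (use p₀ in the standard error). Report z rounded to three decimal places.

p̂ = 190/237 ≈ 0.80169.
Standard error under H₀: √(0.81×0.19/237) = 0.02548.
z = (0.80169 − 0.81)/0.02548 = -0.00831/0.02548 = -0.326.
p-value = P(Z < -0.326) ≈ 0.3721.

z = -0.326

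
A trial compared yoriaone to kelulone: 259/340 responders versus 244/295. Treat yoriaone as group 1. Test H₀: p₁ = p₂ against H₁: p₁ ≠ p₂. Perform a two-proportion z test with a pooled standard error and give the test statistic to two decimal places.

p̂₁ = 259/340 = 0.7618, p̂₂ = 244/295 = 0.8271.
Pooled p̂ = (259+244)/(340+295) = 503/635 = 0.7921.
SE = √(0.164662 × 0.00633101) = 0.0323.
z = (0.7618 − 0.8271)/0.0323 = -0.0653/0.0323 = -2.02.

z = -2.02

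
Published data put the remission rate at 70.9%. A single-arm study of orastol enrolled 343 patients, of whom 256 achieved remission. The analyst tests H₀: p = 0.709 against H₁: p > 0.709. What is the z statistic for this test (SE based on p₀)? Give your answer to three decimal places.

z = 1.523

p̂ = 256/343 ≈ 0.74636.
Standard error under H₀: √(0.709×0.291/343) = 0.02453.
z = (0.74636 − 0.709)/0.02453 = 0.03736/0.02453 = 1.523.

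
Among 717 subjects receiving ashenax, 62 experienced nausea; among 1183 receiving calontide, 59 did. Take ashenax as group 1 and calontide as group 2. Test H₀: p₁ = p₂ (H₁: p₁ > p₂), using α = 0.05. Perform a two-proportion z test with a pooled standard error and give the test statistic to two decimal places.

p̂₁ = 62/717 = 0.08647, p̂₂ = 59/1183 = 0.04987.
Pooled p̂ = (62+59)/(717+1183) = 121/1900 = 0.06368.
SE = √(p̂(1−p̂)(1/n₁+1/n₂)) = √(0.06368·0.93632·0.00224001) = √(0.000133568) = 0.01156.
z = (0.08647 − 0.04987)/0.01156 = 0.03660/0.01156 = 3.17.
p-value = P(Z > 3.167) ≈ 0.0008. With α = 0.05, reject H₀.

z = 3.17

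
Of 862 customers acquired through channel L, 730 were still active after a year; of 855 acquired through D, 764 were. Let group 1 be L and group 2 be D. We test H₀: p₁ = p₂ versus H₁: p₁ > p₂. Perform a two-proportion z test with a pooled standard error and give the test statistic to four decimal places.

z = -2.8781

p̂₁ = 730/862 ≈ 0.8468677, p̂₂ = 764/855 ≈ 0.8935673.
Pooled p̂ = (730+764)/(862+855) = 1494/1717 = 0.8701223.
SE = √(p̂(1−p̂)(1/n₁+1/n₂)) = √(0.8701223·0.1298777·0.00232968) = √(0.000263276) = 0.0162258.
z = (0.8468677 − 0.8935673)/0.0162258 = -0.0466996/0.0162258 = -2.8781.
p-value = P(Z > -2.878) ≈ 0.9980.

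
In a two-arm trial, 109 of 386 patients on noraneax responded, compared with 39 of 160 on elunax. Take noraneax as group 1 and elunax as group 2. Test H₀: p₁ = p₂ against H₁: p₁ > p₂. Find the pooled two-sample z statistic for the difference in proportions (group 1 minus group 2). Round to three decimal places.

p̂₁ = 109/386 ≈ 0.28238, p̂₂ = 39/160 ≈ 0.24375.
Pooled p̂ = (109+39)/(386+160) = 148/546 = 0.27106.
SE = √(p̂(1−p̂)(1/n₁+1/n₂)) = √(0.27106·0.72894·0.00884067) = √(0.00174681) = 0.04179.
z = (0.28238 − 0.24375)/0.04179 = 0.03863/0.04179 = 0.924.
p-value = P(Z > 0.924) ≈ 0.1776.

z = 0.924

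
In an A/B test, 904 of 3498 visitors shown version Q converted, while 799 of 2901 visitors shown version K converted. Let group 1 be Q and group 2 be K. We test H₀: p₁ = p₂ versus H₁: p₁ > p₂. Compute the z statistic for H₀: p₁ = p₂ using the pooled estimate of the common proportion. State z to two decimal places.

p̂₁ = 904/3498 = 0.2584, p̂₂ = 799/2901 = 0.2754.
Pooled p̂ = (904+799)/(3498+2901) = 1703/6399 = 0.2661.
SE = √(p̂(1−p̂)(1/n₁+1/n₂)) = √(0.2661·0.7339·0.000630586) = √(0.000123158) = 0.0111.
z = (0.2584 − 0.2754)/0.0111 = -0.0170/0.0111 = -1.53.
p-value = P(Z > -1.531) ≈ 0.9371.

z = -1.53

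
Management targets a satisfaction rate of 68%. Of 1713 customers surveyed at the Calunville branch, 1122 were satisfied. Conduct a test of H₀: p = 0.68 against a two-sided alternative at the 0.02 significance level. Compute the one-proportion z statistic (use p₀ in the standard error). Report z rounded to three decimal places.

z = -2.219

p̂ = 1122/1713 = 0.65499.
SE = √(p₀(1−p₀)/n) = √(0.2176/1713) = 0.01127.
z = (0.65499 − 0.68)/0.01127 = -0.02501/0.01127 = -2.219.
Two-sided p-value ≈ 2·Φ(−2.219) = 0.0265. With α = 0.02, fail to reject H₀.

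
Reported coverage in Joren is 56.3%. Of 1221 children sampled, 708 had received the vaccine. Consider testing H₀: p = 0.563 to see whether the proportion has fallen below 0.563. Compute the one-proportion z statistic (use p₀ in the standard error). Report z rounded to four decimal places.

p̂ = 708/1221 = 0.579853.
Under H₀, SE = √(0.563·0.437/1221) = √(0.0002015) = 0.014195.
z = (0.579853 − 0.563)/0.014195 = 0.016853/0.014195 = 1.1872.

z = 1.1872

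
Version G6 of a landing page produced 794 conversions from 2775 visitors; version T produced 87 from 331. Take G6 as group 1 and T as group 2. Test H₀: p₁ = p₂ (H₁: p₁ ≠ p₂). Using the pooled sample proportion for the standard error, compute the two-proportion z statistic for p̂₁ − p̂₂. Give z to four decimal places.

p̂₁ = 794/2775 ≈ 0.286126, p̂₂ = 87/331 ≈ 0.262840.
Pooled p̂ = (794+87)/(2775+331) = 881/3106 = 0.283645.
SE = √(0.20319 × 0.00338151) = 0.026212.
z = (0.286126 − 0.262840)/0.026212 = 0.023286/0.026212 = 0.8884.
Two-sided p-value ≈ 2·Φ(−0.888) = 0.3743.

z = 0.8884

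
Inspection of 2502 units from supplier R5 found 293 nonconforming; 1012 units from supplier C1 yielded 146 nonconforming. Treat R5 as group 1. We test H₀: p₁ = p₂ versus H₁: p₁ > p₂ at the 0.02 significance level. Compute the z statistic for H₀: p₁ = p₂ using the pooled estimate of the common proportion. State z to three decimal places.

p̂₁ = 293/2502 ≈ 0.11711, p̂₂ = 146/1012 ≈ 0.14427.
Pooled p̂ = (293+146)/(2502+1012) = 439/3514 = 0.12493.
SE = √(0.109322 × 0.00138782) = 0.01232.
z = (0.11711 − 0.14427)/0.01232 = -0.02716/0.01232 = -2.205.
p-value = P(Z > -2.205) ≈ 0.9863; since p > α = 0.02, fail to reject H₀.

z = -2.205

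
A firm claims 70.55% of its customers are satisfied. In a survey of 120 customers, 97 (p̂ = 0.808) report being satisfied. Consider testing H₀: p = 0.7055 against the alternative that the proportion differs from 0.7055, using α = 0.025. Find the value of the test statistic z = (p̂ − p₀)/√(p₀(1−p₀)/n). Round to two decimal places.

z = 2.47

p̂ = 97/120 ≈ 0.8083.
Under H₀, SE = √(0.7055·0.2945/120) = √(0.00173141) = 0.0416.
z = (0.8083 − 0.7055)/0.0416 = 0.1028/0.0416 = 2.47.
p-value = 2·P(Z > 2.471) ≈ 0.0135. With α = 0.025, reject H₀.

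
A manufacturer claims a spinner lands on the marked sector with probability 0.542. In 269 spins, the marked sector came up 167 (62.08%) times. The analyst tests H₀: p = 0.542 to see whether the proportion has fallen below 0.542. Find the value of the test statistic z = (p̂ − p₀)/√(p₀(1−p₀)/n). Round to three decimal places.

p̂ = 167/269 = 0.620818.
Standard error under H₀: √(0.542×0.458/269) = 0.030378.
z = (0.620818 − 0.542)/0.030378 = 0.078818/0.030378 = 2.595.
p-value = P(Z < 2.595) ≈ 0.9953.

z = 2.595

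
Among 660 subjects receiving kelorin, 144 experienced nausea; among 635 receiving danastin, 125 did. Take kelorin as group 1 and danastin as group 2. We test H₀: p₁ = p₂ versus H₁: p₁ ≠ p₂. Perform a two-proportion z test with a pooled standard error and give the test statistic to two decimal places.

z = 0.95

p̂₁ = 144/660 ≈ 0.21818, p̂₂ = 125/635 ≈ 0.19685.
Pooled p̂ = (144+125)/(660+635) = 269/1295 = 0.20772.
SE = √(0.164574 × 0.00308995) = 0.02255.
z = (0.21818 − 0.19685)/0.02255 = 0.02133/0.02255 = 0.95.
p-value = 2·P(Z > 0.946) ≈ 0.3442.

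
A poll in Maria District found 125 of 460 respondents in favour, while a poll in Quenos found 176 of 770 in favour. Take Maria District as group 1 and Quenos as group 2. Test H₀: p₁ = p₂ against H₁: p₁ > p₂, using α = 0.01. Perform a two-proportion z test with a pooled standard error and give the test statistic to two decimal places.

z = 1.70

p̂₁ = 125/460 = 0.2717, p̂₂ = 176/770 = 0.2286.
Pooled p̂ = (125+176)/(460+770) = 301/1230 = 0.2447.
SE = √(0.18483 × 0.00347261) = 0.0253.
z = (0.2717 − 0.2286)/0.0253 = 0.0431/0.0253 = 1.70.
p-value = P(Z > 1.704) ≈ 0.0442. With α = 0.01, fail to reject H₀.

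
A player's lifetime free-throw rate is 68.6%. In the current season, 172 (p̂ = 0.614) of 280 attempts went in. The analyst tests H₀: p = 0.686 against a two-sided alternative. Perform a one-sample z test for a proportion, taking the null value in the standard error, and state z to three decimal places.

p̂ = 172/280 = 0.614286.
Standard error under H₀: √(0.686×0.314/280) = 0.027736.
z = (0.614286 − 0.686)/0.027736 = -0.071714/0.027736 = -2.586.
p-value = 2·P(Z > 2.586) ≈ 0.0097.

z = -2.586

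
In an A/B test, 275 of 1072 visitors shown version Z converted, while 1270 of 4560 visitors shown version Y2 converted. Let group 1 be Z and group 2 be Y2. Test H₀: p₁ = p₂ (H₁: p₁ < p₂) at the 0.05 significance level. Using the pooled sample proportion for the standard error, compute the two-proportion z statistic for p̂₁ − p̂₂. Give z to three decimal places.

z = -1.451

p̂₁ = 275/1072 = 0.256530, p̂₂ = 1270/4560 = 0.278509.
Pooled p̂ = (275+1270)/(1072+4560) = 1545/5632 = 0.274325.
SE = √(p̂(1−p̂)(1/n₁+1/n₂)) = √(0.274325·0.725675·0.00115213) = √(0.000229356) = 0.015145.
z = (0.256530 − 0.278509)/0.015145 = -0.021979/0.015145 = -1.451.
p-value = P(Z < -1.451) ≈ 0.0734. With α = 0.05, fail to reject H₀.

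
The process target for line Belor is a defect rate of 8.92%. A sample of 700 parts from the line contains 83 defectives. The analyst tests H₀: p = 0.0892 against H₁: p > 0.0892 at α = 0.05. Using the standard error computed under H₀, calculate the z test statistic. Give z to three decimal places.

p̂ = 83/700 = 0.118571.
Standard error under H₀: √(0.0892×0.9108/700) = 0.010773.
z = (0.118571 − 0.0892)/0.010773 = 0.029371/0.010773 = 2.726.
p-value = P(Z > 2.726) ≈ 0.0032, so at α = 0.05 we reject H₀.

z = 2.726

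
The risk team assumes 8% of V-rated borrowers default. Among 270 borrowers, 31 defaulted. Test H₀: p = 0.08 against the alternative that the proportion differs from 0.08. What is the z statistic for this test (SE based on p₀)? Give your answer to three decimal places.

p̂ = 31/270 = 0.114815.
Standard error under H₀: √(0.08×0.92/270) = 0.016510.
z = (0.114815 − 0.08)/0.016510 = 0.034815/0.016510 = 2.109.
Two-sided p-value ≈ 2·Φ(−2.109) = 0.0350.

z = 2.109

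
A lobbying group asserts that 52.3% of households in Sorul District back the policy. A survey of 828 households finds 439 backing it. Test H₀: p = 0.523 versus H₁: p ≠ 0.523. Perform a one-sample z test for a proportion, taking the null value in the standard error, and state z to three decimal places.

z = 0.414

p̂ = 439/828 = 0.53019.
SE = √(p₀(1−p₀)/n) = √(0.24947/828) = 0.01736.
z = (0.53019 − 0.523)/0.01736 = 0.00719/0.01736 = 0.414.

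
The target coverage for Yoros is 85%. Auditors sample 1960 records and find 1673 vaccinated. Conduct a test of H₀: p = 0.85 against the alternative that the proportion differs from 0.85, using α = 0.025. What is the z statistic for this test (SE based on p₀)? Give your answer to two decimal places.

z = 0.44

p̂ = 1673/1960 ≈ 0.8536.
SE = √(p₀(1−p₀)/n) = √(0.1275/1960) = 0.0081.
z = (0.8536 − 0.85)/0.0081 = 0.0036/0.0081 = 0.44.
Two-sided p-value ≈ 2·Φ(−0.443) = 0.6579; since p > α = 0.025, fail to reject H₀.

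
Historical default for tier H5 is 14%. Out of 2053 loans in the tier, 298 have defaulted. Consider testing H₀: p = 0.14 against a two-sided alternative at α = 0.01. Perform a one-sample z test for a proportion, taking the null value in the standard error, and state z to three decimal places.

z = 0.673

p̂ = 298/2053 = 0.145153.
Under H₀, SE = √(0.14·0.86/2053) = √(5.86459e-05) = 0.007658.
z = (0.145153 − 0.14)/0.007658 = 0.005153/0.007658 = 0.673.
Two-sided p-value ≈ 2·Φ(−0.673) = 0.5010. With α = 0.01, fail to reject H₀.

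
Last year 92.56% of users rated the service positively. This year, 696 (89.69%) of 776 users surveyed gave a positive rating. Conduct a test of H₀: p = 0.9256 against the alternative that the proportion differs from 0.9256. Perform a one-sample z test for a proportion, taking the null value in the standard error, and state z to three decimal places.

p̂ = 696/776 = 0.89691.
Under H₀, SE = √(0.9256·0.0744/776) = √(8.87431e-05) = 0.00942.
z = (0.89691 − 0.9256)/0.00942 = -0.02869/0.00942 = -3.046.
p-value = 2·P(Z > 3.046) ≈ 0.0023.

z = -3.046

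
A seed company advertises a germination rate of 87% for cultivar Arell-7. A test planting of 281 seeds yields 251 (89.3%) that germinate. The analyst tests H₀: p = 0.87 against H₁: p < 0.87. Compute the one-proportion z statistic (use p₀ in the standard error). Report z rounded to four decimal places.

z = 1.1583

p̂ = 251/281 = 0.893238.
Under H₀, SE = √(0.87·0.13/281) = √(0.000402491) = 0.020062.
z = (0.893238 − 0.87)/0.020062 = 0.023238/0.020062 = 1.1583.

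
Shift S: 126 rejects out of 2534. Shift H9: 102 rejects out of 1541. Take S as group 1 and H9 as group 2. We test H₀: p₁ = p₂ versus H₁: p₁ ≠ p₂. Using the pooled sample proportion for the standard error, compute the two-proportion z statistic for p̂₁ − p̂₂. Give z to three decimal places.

z = -2.218

p̂₁ = 126/2534 ≈ 0.049724, p̂₂ = 102/1541 ≈ 0.066191.
Pooled p̂ = (126+102)/(2534+1541) = 228/4075 = 0.055951.
SE = √(p̂(1−p̂)(1/n₁+1/n₂)) = √(0.055951·0.944049·0.00104356) = √(5.51214e-05) = 0.007424.
z = (0.049724 − 0.066191)/0.007424 = -0.016467/0.007424 = -2.218.
Two-sided p-value ≈ 2·Φ(−2.218) = 0.0266.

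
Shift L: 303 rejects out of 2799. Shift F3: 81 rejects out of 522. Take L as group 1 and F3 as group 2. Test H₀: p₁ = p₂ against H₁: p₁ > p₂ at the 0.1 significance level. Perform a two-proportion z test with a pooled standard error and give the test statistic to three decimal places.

z = -3.078

p̂₁ = 303/2799 = 0.1082529, p̂₂ = 81/522 = 0.1551724.
Pooled p̂ = (303+81)/(2799+522) = 384/3321 = 0.1156278.
SE = √(p̂(1−p̂)(1/n₁+1/n₂)) = √(0.1156278·0.8843722·0.00227298) = √(0.00023243) = 0.0152457.
z = (0.1082529 − 0.1551724)/0.0152457 = -0.0469195/0.0152457 = -3.078.
p-value = P(Z > -3.078) ≈ 0.9990. With α = 0.1, fail to reject H₀.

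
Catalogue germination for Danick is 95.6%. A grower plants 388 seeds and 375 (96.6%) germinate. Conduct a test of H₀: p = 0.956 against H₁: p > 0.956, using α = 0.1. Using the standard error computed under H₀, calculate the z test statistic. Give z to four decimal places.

z = 1.0079

p̂ = 375/388 ≈ 0.9664948.
Under H₀, SE = √(0.956·0.044/388) = √(0.000108412) = 0.0104121.
z = (0.9664948 − 0.956)/0.0104121 = 0.0104948/0.0104121 = 1.0079.
p-value = P(Z > 1.008) ≈ 0.1567. With α = 0.1, fail to reject H₀.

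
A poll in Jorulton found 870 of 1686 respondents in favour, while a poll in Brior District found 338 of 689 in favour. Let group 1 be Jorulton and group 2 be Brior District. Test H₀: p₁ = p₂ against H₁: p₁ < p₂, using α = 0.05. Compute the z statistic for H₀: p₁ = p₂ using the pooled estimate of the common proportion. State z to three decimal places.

z = 1.126

p̂₁ = 870/1686 = 0.51601, p̂₂ = 338/689 = 0.49057.
Pooled p̂ = (870+338)/(1686+689) = 1208/2375 = 0.50863.
SE = √(p̂(1−p̂)(1/n₁+1/n₂)) = √(0.50863·0.49137·0.0020445) = √(0.000510972) = 0.02260.
z = (0.51601 − 0.49057)/0.02260 = 0.02544/0.02260 = 1.126.
p-value = P(Z < 1.126) ≈ 0.8699; since p > α = 0.05, fail to reject H₀.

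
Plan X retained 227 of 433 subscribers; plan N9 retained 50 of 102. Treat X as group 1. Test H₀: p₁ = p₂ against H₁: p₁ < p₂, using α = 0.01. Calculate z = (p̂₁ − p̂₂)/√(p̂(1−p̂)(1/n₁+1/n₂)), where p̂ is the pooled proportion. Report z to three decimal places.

z = 0.619

p̂₁ = 227/433 = 0.52425, p̂₂ = 50/102 = 0.49020.
Pooled p̂ = (227+50)/(433+102) = 277/535 = 0.51776.
SE = √(0.249685 × 0.0121134) = 0.05500.
z = (0.52425 − 0.49020)/0.05500 = 0.03405/0.05500 = 0.619.
p-value = P(Z < 0.619) ≈ 0.7321. With α = 0.01, fail to reject H₀.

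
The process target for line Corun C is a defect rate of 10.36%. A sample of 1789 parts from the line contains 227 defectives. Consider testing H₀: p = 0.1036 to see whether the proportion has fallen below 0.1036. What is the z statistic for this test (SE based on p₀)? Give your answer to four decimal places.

z = 3.2321

p̂ = 227/1789 = 0.126887.
Under H₀, SE = √(0.1036·0.8964/1789) = √(5.191e-05) = 0.007205.
z = (0.126887 − 0.1036)/0.007205 = 0.023287/0.007205 = 3.2321.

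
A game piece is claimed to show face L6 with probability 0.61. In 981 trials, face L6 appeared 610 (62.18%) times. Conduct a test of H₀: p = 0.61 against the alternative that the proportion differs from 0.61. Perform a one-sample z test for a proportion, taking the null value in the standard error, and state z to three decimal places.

z = 0.759

p̂ = 610/981 ≈ 0.62181.
Standard error under H₀: √(0.61×0.39/981) = 0.01557.
z = (0.62181 − 0.61)/0.01557 = 0.01181/0.01557 = 0.759.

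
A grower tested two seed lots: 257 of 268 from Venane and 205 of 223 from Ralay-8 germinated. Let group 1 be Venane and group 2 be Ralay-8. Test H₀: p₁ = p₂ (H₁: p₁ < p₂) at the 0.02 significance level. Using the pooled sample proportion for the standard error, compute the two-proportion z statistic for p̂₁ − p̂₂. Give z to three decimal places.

z = 1.857

p̂₁ = 257/268 ≈ 0.95896, p̂₂ = 205/223 ≈ 0.91928.
Pooled p̂ = (257+205)/(268+223) = 462/491 = 0.94094.
SE = √(0.0555747 × 0.00821565) = 0.02137.
z = (0.95896 − 0.91928)/0.02137 = 0.03968/0.02137 = 1.857.
p-value = P(Z < 1.857) ≈ 0.9683, so at α = 0.02 we fail to reject H₀.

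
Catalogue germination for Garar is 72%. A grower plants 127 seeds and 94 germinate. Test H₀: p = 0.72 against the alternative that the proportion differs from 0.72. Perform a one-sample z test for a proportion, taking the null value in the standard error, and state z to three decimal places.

p̂ = 94/127 = 0.74016.
SE = √(p₀(1−p₀)/n) = √(0.2016/127) = 0.03984.
z = (0.74016 − 0.72)/0.03984 = 0.02016/0.03984 = 0.506.
p-value = 2·P(Z > 0.506) ≈ 0.6129.

z = 0.506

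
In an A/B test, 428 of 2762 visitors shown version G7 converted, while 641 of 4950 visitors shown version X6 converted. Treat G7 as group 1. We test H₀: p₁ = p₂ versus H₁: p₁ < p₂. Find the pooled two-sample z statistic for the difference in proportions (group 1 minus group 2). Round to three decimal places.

p̂₁ = 428/2762 = 0.154960, p̂₂ = 641/4950 = 0.129495.
Pooled p̂ = (428+641)/(2762+4950) = 1069/7712 = 0.138615.
SE = √(0.119401 × 0.000564077) = 0.008207.
z = (0.154960 − 0.129495)/0.008207 = 0.025465/0.008207 = 3.103.
p-value = P(Z < 3.103) ≈ 0.9990.

z = 3.103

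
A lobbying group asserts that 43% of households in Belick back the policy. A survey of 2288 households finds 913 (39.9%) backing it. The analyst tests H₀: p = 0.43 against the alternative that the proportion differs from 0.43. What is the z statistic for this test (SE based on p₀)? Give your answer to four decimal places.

p̂ = 913/2288 ≈ 0.3990385.
Standard error under H₀: √(0.43×0.57/2288) = 0.0103501.
z = (0.3990385 − 0.43)/0.0103501 = -0.0309615/0.0103501 = -2.9914.
Two-sided p-value ≈ 2·Φ(−2.991) = 0.0028.

z = -2.9914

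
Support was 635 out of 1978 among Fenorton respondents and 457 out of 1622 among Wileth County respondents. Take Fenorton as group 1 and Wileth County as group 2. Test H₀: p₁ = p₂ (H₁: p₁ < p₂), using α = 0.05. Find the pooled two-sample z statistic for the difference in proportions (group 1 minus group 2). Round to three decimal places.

z = 2.551

p̂₁ = 635/1978 = 0.32103, p̂₂ = 457/1622 = 0.28175.
Pooled p̂ = (635+457)/(1978+1622) = 1092/3600 = 0.30333.
SE = √(p̂(1−p̂)(1/n₁+1/n₂)) = √(0.30333·0.69667·0.00112208) = √(0.000237121) = 0.01540.
z = (0.32103 − 0.28175)/0.01540 = 0.03928/0.01540 = 2.551.
p-value = P(Z < 2.551) ≈ 0.9946; since p > α = 0.05, fail to reject H₀.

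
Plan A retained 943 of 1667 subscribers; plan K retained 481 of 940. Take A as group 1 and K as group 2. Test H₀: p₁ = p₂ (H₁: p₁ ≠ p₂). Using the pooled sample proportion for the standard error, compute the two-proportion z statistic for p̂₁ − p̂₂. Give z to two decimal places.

p̂₁ = 943/1667 ≈ 0.5657, p̂₂ = 481/940 ≈ 0.5117.
Pooled p̂ = (943+481)/(1667+940) = 1424/2607 = 0.5462.
SE = √(0.247864 × 0.00166371) = 0.0203.
z = (0.5657 − 0.5117)/0.0203 = 0.0540/0.0203 = 2.66.

z = 2.66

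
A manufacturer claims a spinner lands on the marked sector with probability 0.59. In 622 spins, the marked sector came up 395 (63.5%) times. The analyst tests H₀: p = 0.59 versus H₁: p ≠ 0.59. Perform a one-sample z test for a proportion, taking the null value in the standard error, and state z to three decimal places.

p̂ = 395/622 ≈ 0.63505.
Under H₀, SE = √(0.59·0.41/622) = √(0.000388907) = 0.01972.
z = (0.63505 − 0.59)/0.01972 = 0.04505/0.01972 = 2.284.
Two-sided p-value ≈ 2·Φ(−2.284) = 0.0224.

z = 2.284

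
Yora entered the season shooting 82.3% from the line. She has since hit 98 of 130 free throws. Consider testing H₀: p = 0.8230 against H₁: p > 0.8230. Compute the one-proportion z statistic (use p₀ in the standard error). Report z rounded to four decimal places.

z = -2.0659

p̂ = 98/130 ≈ 0.7538462.
SE = √(p₀(1−p₀)/n) = √(0.14567/130) = 0.0334746.
z = (0.7538462 − 0.823)/0.0334746 = -0.0691538/0.0334746 = -2.0659.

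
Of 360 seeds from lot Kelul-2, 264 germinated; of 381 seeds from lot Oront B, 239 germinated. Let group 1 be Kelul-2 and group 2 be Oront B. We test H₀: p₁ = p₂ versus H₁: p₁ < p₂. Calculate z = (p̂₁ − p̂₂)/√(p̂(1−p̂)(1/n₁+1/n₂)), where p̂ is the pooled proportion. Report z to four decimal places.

z = 3.0896

p̂₁ = 264/360 ≈ 0.733333, p̂₂ = 239/381 ≈ 0.627297.
Pooled p̂ = (264+239)/(360+381) = 503/741 = 0.678812.
SE = √(0.218026 × 0.00540245) = 0.034320.
z = (0.733333 − 0.627297)/0.034320 = 0.106036/0.034320 = 3.0896.
p-value = P(Z < 3.090) ≈ 0.9990.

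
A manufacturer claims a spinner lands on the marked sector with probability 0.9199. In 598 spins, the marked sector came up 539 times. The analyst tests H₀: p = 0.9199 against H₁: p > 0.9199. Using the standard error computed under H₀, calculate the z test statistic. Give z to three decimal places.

p̂ = 539/598 = 0.90134.
Standard error under H₀: √(0.9199×0.0801/598) = 0.01110.
z = (0.90134 − 0.9199)/0.01110 = -0.01856/0.01110 = -1.672.
p-value = P(Z > -1.672) ≈ 0.9528.

z = -1.672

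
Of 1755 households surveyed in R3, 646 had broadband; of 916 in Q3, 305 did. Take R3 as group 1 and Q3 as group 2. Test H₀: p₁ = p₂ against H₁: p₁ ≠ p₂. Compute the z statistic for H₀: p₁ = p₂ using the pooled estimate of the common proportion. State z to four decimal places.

p̂₁ = 646/1755 = 0.368091, p̂₂ = 305/916 = 0.332969.
Pooled p̂ = (646+305)/(1755+916) = 951/2671 = 0.356046.
SE = √(p̂(1−p̂)(1/n₁+1/n₂)) = √(0.356046·0.643954·0.0016615) = √(0.000380945) = 0.019518.
z = (0.368091 − 0.332969)/0.019518 = 0.035122/0.019518 = 1.7995.

z = 1.7995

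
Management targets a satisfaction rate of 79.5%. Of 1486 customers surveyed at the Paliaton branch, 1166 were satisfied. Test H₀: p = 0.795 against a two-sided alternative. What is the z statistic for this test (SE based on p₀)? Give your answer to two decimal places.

p̂ = 1166/1486 ≈ 0.78466.
Under H₀, SE = √(0.795·0.205/1486) = √(0.000109674) = 0.01047.
z = (0.78466 − 0.795)/0.01047 = -0.01034/0.01047 = -0.99.
p-value = 2·P(Z > 0.988) ≈ 0.3233.

z = -0.99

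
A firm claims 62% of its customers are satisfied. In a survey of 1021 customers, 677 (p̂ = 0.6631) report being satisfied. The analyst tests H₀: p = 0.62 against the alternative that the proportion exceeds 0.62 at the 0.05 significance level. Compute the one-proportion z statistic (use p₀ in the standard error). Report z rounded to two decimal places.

z = 2.84

p̂ = 677/1021 = 0.6631.
Standard error under H₀: √(0.62×0.38/1021) = 0.0152.
z = (0.6631 − 0.62)/0.0152 = 0.0431/0.0152 = 2.84.
p-value = P(Z > 2.836) ≈ 0.0023. With α = 0.05, reject H₀.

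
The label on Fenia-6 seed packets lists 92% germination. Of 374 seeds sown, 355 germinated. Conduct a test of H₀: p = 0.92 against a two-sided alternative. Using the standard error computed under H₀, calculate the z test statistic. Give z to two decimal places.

z = 2.08

p̂ = 355/374 = 0.94920.
SE = √(p₀(1−p₀)/n) = √(0.0736/374) = 0.01403.
z = (0.94920 − 0.92)/0.01403 = 0.02920/0.01403 = 2.08.
Two-sided p-value ≈ 2·Φ(−2.081) = 0.0374.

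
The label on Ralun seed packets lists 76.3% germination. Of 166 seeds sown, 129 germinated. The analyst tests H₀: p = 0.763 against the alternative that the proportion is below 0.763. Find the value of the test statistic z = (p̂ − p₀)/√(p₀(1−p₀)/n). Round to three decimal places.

p̂ = 129/166 ≈ 0.77711.
Standard error under H₀: √(0.763×0.237/166) = 0.03301.
z = (0.77711 − 0.763)/0.03301 = 0.01411/0.03301 = 0.427.

z = 0.427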